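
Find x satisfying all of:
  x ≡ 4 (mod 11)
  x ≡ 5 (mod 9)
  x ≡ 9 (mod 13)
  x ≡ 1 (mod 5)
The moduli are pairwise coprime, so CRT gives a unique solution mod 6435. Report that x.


Product of moduli M = 11 · 9 · 13 · 5 = 6435.
Merge one congruence at a time:
  Start: x ≡ 4 (mod 11).
  Combine with x ≡ 5 (mod 9); new modulus lcm = 99.
    Write x = 4 + 11·t and substitute into x ≡ 5 (mod 9): 11·t ≡ 5 − 4 = 1 (mod 9).
    Reduce coefficients mod 9: 2·t ≡ 1 (mod 9).
    The inverse of 2 mod 9 is 5 (since 2·5 = 10 = 1·9 + 1), so t ≡ 5·1 = 5 ≡ 5 (mod 9).
    Then x = 4 + 11·5 = 59, valid modulo lcm(11, 9) = 99: x ≡ 59 (mod 99).
  Combine with x ≡ 9 (mod 13); new modulus lcm = 1287.
    Write x = 59 + 99·t and substitute into x ≡ 9 (mod 13): 99·t ≡ 9 − 59 = -50 (mod 13).
    Reduce coefficients mod 13: 8·t ≡ 2 (mod 13).
    The inverse of 8 mod 13 is 5 (since 8·5 = 40 = 3·13 + 1), so t ≡ 5·2 = 10 ≡ 10 (mod 13).
    Then x = 59 + 99·10 = 1049, valid modulo lcm(99, 13) = 1287: x ≡ 1049 (mod 1287).
  Combine with x ≡ 1 (mod 5); new modulus lcm = 6435.
    Write x = 1049 + 1287·t and substitute into x ≡ 1 (mod 5): 1287·t ≡ 1 − 1049 = -1048 (mod 5).
    Reduce coefficients mod 5: 2·t ≡ 2 (mod 5).
    The inverse of 2 mod 5 is 3 (since 2·3 = 6 = 1·5 + 1), so t ≡ 3·2 = 6 ≡ 1 (mod 5).
    Then x = 1049 + 1287·1 = 2336, valid modulo lcm(1287, 5) = 6435: x ≡ 2336 (mod 6435).
Verify against each original: 2336 mod 11 = 4, 2336 mod 9 = 5, 2336 mod 13 = 9, 2336 mod 5 = 1.

x ≡ 2336 (mod 6435).


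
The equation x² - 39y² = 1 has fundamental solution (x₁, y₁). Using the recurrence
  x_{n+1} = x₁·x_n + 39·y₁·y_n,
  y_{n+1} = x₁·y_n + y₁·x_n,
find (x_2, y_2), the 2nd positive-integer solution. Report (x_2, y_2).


Step 1: Find the fundamental solution (x₁, y₁) of x² - 39y² = 1.
  Expand √39 as a continued fraction. a₀ = ⌊√39⌋ = 6; iterate m_{k+1} = d_k·a_k − m_k, d_{k+1} = (39 − m_{k+1}²)/d_k, a_{k+1} = ⌊(a₀ + m_{k+1})/d_{k+1}⌋ (starting m₀ = 0, d₀ = 1), with convergents p_k = a_k·p_{k-1} + p_{k-2}, q_k = a_k·q_{k-1} + q_{k-2} (p₋₁ = 1, q₋₁ = 0):
  k = 0: a₀ = 6; p₀/q₀ = 6/1; p₀² − 39·q₀² = 36 − 39 = -3.
  k = 1: m = 6, d = 3, a = ⌊(6 + 6)/3⌋ = 4; p/q = (4·6 + 1)/(4·1 + 0) = 25/4; p² − 39·q² = 625 − 624 = 1.
  The first convergent with p² − 39·q² = 1 gives the fundamental solution (x₁, y₁) = (25, 4).
Step 2: Apply the recurrence (x_{n+1}, y_{n+1}) = (x₁x_n + 39y₁y_n, x₁y_n + y₁x_n) repeatedly.
  From (x_1, y_1) = (25, 4): x_2 = 25·25 + 39·4·4 = 1249; y_2 = 25·4 + 4·25 = 200.
Step 3: Verify x_2² - 39·y_2² = 1560001 - 1560000 = 1 (should be 1). ✓

(x_1, y_1) = (25, 4); (x_2, y_2) = (1249, 200).


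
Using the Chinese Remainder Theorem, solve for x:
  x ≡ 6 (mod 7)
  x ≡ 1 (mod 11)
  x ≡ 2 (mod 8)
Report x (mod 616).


Moduli 7, 11, 8 are pairwise coprime; by CRT there is a unique solution modulo M = 7 · 11 · 8 = 616.
Solve pairwise, accumulating the modulus:
  Start with x ≡ 6 (mod 7).
  Combine with x ≡ 1 (mod 11): since gcd(7, 11) = 1, we get a unique residue mod 77.
    Write x = 6 + 7·t and substitute into x ≡ 1 (mod 11): 7·t ≡ 1 − 6 = -5 (mod 11).
    Reduce coefficients mod 11: 7·t ≡ 6 (mod 11).
    The inverse of 7 mod 11 is 8 (since 7·8 = 56 = 5·11 + 1), so t ≡ 8·6 = 48 ≡ 4 (mod 11).
    Then x = 6 + 7·4 = 34, valid modulo lcm(7, 11) = 77: x ≡ 34 (mod 77).
  Combine with x ≡ 2 (mod 8): since gcd(77, 8) = 1, we get a unique residue mod 616.
    Write x = 34 + 77·t and substitute into x ≡ 2 (mod 8): 77·t ≡ 2 − 34 = -32 (mod 8).
    Reduce coefficients mod 8: 5·t ≡ 0 (mod 8).
    The inverse of 5 mod 8 is 5 (since 5·5 = 25 = 3·8 + 1), so t ≡ 5·0 = 0 ≡ 0 (mod 8).
    Then x = 34 + 77·0 = 34, valid modulo lcm(77, 8) = 616: x ≡ 34 (mod 616).
Verify: 34 mod 7 = 6 ✓, 34 mod 11 = 1 ✓, 34 mod 8 = 2 ✓.

x ≡ 34 (mod 616).


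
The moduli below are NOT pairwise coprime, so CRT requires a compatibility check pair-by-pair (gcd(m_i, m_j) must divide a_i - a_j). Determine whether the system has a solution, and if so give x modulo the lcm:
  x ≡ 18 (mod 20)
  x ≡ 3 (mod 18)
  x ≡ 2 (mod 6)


Moduli 20, 18, 6 are not pairwise coprime, so CRT works modulo lcm(m_i) when all pairwise compatibility conditions hold.
Pairwise compatibility: gcd(m_i, m_j) must divide a_i - a_j for every pair.
Merge one congruence at a time:
  Start: x ≡ 18 (mod 20).
  Combine with x ≡ 3 (mod 18): gcd(20, 18) = 2, and 3 - 18 = -15 is NOT divisible by 2.
    ⇒ system is inconsistent (no integer solution).

No solution (the system is inconsistent).


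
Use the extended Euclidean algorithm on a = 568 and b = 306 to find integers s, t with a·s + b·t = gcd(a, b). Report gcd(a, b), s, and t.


Euclidean algorithm on (568, 306) — divide until remainder is 0:
  568 = 1 · 306 + 262
  306 = 1 · 262 + 44
  262 = 5 · 44 + 42
  44 = 1 · 42 + 2
  42 = 21 · 2 + 0
gcd(568, 306) = 2.
Track Bezout coefficients alongside the remainders: start with r₀ = 568 = a·1 + b·0 (s = 1, t = 0) and r₁ = 306 = a·0 + b·1 (s = 0, t = 1); each new remainder r_{k+1} = r_{k-1} − q_k·r_k inherits s_{k+1} = s_{k-1} − q_k·s_k, t_{k+1} = t_{k-1} − q_k·t_k, so r_k = a·s_k + b·t_k at every step:
  q = 1: r = 262, s = 1 − 1·0 = 1, t = 0 − 1·1 = -1  (check: 568·1 + 306·(-1) = 262)
  q = 1: r = 44, s = 0 − 1·1 = -1, t = 1 − 1·(-1) = 2  (check: 568·(-1) + 306·2 = 44)
  q = 5: r = 42, s = 1 − 5·(-1) = 6, t = -1 − 5·2 = -11  (check: 568·6 + 306·(-11) = 42)
  q = 1: r = 2, s = -1 − 1·6 = -7, t = 2 − 1·(-11) = 13  (check: 568·(-7) + 306·13 = 2)
The row with r = 2 (the gcd) gives the Bezout coefficients s = -7, t = 13.
Result: 568 · (-7) + 306 · (13) = 2.

gcd(568, 306) = 2; s = -7, t = 13 (check: 568·(-7) + 306·13 = 2).


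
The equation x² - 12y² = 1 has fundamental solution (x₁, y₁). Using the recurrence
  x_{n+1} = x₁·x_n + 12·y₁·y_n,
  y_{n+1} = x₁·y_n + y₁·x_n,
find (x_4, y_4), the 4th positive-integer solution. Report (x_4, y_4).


Step 1: Find the fundamental solution (x₁, y₁) of x² - 12y² = 1.
  Expand √12 as a continued fraction. a₀ = ⌊√12⌋ = 3; iterate m_{k+1} = d_k·a_k − m_k, d_{k+1} = (12 − m_{k+1}²)/d_k, a_{k+1} = ⌊(a₀ + m_{k+1})/d_{k+1}⌋ (starting m₀ = 0, d₀ = 1), with convergents p_k = a_k·p_{k-1} + p_{k-2}, q_k = a_k·q_{k-1} + q_{k-2} (p₋₁ = 1, q₋₁ = 0):
  k = 0: a₀ = 3; p₀/q₀ = 3/1; p₀² − 12·q₀² = 9 − 12 = -3.
  k = 1: m = 3, d = 3, a = ⌊(3 + 3)/3⌋ = 2; p/q = (2·3 + 1)/(2·1 + 0) = 7/2; p² − 12·q² = 49 − 48 = 1.
  The first convergent with p² − 12·q² = 1 gives the fundamental solution (x₁, y₁) = (7, 2).
Step 2: Apply the recurrence (x_{n+1}, y_{n+1}) = (x₁x_n + 12y₁y_n, x₁y_n + y₁x_n) repeatedly.
  From (x_1, y_1) = (7, 2): x_2 = 7·7 + 12·2·2 = 97; y_2 = 7·2 + 2·7 = 28.
  From (x_2, y_2) = (97, 28): x_3 = 7·97 + 12·2·28 = 1351; y_3 = 7·28 + 2·97 = 390.
  From (x_3, y_3) = (1351, 390): x_4 = 7·1351 + 12·2·390 = 18817; y_4 = 7·390 + 2·1351 = 5432.
Step 3: Verify x_4² - 12·y_4² = 354079489 - 354079488 = 1 (should be 1). ✓

(x_1, y_1) = (7, 2); (x_4, y_4) = (18817, 5432).


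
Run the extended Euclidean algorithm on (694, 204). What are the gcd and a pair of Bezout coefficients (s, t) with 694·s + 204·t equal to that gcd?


Euclidean algorithm on (694, 204) — divide until remainder is 0:
  694 = 3 · 204 + 82
  204 = 2 · 82 + 40
  82 = 2 · 40 + 2
  40 = 20 · 2 + 0
gcd(694, 204) = 2.
Track Bezout coefficients alongside the remainders: start with r₀ = 694 = a·1 + b·0 (s = 1, t = 0) and r₁ = 204 = a·0 + b·1 (s = 0, t = 1); each new remainder r_{k+1} = r_{k-1} − q_k·r_k inherits s_{k+1} = s_{k-1} − q_k·s_k, t_{k+1} = t_{k-1} − q_k·t_k, so r_k = a·s_k + b·t_k at every step:
  q = 3: r = 82, s = 1 − 3·0 = 1, t = 0 − 3·1 = -3  (check: 694·1 + 204·(-3) = 82)
  q = 2: r = 40, s = 0 − 2·1 = -2, t = 1 − 2·(-3) = 7  (check: 694·(-2) + 204·7 = 40)
  q = 2: r = 2, s = 1 − 2·(-2) = 5, t = -3 − 2·7 = -17  (check: 694·5 + 204·(-17) = 2)
The row with r = 2 (the gcd) gives the Bezout coefficients s = 5, t = -17.
Result: 694 · (5) + 204 · (-17) = 2.

gcd(694, 204) = 2; s = 5, t = -17 (check: 694·5 + 204·(-17) = 2).


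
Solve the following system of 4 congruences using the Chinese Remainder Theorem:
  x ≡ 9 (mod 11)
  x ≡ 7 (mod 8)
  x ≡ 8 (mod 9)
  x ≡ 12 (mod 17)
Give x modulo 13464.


Product of moduli M = 11 · 8 · 9 · 17 = 13464.
Merge one congruence at a time:
  Start: x ≡ 9 (mod 11).
  Combine with x ≡ 7 (mod 8); new modulus lcm = 88.
    Write x = 9 + 11·t and substitute into x ≡ 7 (mod 8): 11·t ≡ 7 − 9 = -2 (mod 8).
    Reduce coefficients mod 8: 3·t ≡ 6 (mod 8).
    The inverse of 3 mod 8 is 3 (since 3·3 = 9 = 1·8 + 1), so t ≡ 3·6 = 18 ≡ 2 (mod 8).
    Then x = 9 + 11·2 = 31, valid modulo lcm(11, 8) = 88: x ≡ 31 (mod 88).
  Combine with x ≡ 8 (mod 9); new modulus lcm = 792.
    Write x = 31 + 88·t and substitute into x ≡ 8 (mod 9): 88·t ≡ 8 − 31 = -23 (mod 9).
    Reduce coefficients mod 9: 7·t ≡ 4 (mod 9).
    The inverse of 7 mod 9 is 4 (since 7·4 = 28 = 3·9 + 1), so t ≡ 4·4 = 16 ≡ 7 (mod 9).
    Then x = 31 + 88·7 = 647, valid modulo lcm(88, 9) = 792: x ≡ 647 (mod 792).
  Combine with x ≡ 12 (mod 17); new modulus lcm = 13464.
    Write x = 647 + 792·t and substitute into x ≡ 12 (mod 17): 792·t ≡ 12 − 647 = -635 (mod 17).
    Reduce coefficients mod 17: 10·t ≡ 11 (mod 17).
    The inverse of 10 mod 17 is 12 (since 10·12 = 120 = 7·17 + 1), so t ≡ 12·11 = 132 ≡ 13 (mod 17).
    Then x = 647 + 792·13 = 10943, valid modulo lcm(792, 17) = 13464: x ≡ 10943 (mod 13464).
Verify against each original: 10943 mod 11 = 9, 10943 mod 8 = 7, 10943 mod 9 = 8, 10943 mod 17 = 12.

x ≡ 10943 (mod 13464).


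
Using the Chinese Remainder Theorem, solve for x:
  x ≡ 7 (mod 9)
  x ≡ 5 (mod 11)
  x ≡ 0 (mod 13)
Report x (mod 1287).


Moduli 9, 11, 13 are pairwise coprime; by CRT there is a unique solution modulo M = 9 · 11 · 13 = 1287.
Solve pairwise, accumulating the modulus:
  Start with x ≡ 7 (mod 9).
  Combine with x ≡ 5 (mod 11): since gcd(9, 11) = 1, we get a unique residue mod 99.
    Write x = 7 + 9·t and substitute into x ≡ 5 (mod 11): 9·t ≡ 5 − 7 = -2 (mod 11).
    Reduce coefficients mod 11: 9·t ≡ 9 (mod 11).
    The inverse of 9 mod 11 is 5 (since 9·5 = 45 = 4·11 + 1), so t ≡ 5·9 = 45 ≡ 1 (mod 11).
    Then x = 7 + 9·1 = 16, valid modulo lcm(9, 11) = 99: x ≡ 16 (mod 99).
  Combine with x ≡ 0 (mod 13): since gcd(99, 13) = 1, we get a unique residue mod 1287.
    Write x = 16 + 99·t and substitute into x ≡ 0 (mod 13): 99·t ≡ 0 − 16 = -16 (mod 13).
    Reduce coefficients mod 13: 8·t ≡ 10 (mod 13).
    The inverse of 8 mod 13 is 5 (since 8·5 = 40 = 3·13 + 1), so t ≡ 5·10 = 50 ≡ 11 (mod 13).
    Then x = 16 + 99·11 = 1105, valid modulo lcm(99, 13) = 1287: x ≡ 1105 (mod 1287).
Verify: 1105 mod 9 = 7 ✓, 1105 mod 11 = 5 ✓, 1105 mod 13 = 0 ✓.

x ≡ 1105 (mod 1287).


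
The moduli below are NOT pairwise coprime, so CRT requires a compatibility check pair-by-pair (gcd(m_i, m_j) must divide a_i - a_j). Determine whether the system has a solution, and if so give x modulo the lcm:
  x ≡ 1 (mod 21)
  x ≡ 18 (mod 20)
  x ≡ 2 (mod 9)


Moduli 21, 20, 9 are not pairwise coprime, so CRT works modulo lcm(m_i) when all pairwise compatibility conditions hold.
Pairwise compatibility: gcd(m_i, m_j) must divide a_i - a_j for every pair.
Merge one congruence at a time:
  Start: x ≡ 1 (mod 21).
  Combine with x ≡ 18 (mod 20): gcd(21, 20) = 1; 18 - 1 = 17, which IS divisible by 1, so compatible.
    Write x = 1 + 21·t and substitute into x ≡ 18 (mod 20): 21·t ≡ 18 − 1 = 17 (mod 20).
    Reduce coefficients mod 20: 1·t ≡ 17 (mod 20).
    So t ≡ 17 (mod 20).
    Then x = 1 + 21·17 = 358, valid modulo lcm(21, 20) = 420: x ≡ 358 (mod 420).
  Combine with x ≡ 2 (mod 9): gcd(420, 9) = 3, and 2 - 358 = -356 is NOT divisible by 3.
    ⇒ system is inconsistent (no integer solution).

No solution (the system is inconsistent).


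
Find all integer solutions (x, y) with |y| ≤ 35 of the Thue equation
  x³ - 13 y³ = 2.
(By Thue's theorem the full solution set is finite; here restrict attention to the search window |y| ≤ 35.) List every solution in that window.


The equation is x³ - 13y³ = 2. For fixed y, x³ = 13·y³ + 2, so a solution requires the RHS to be a perfect cube.
Strategy: iterate y from -35 to 35, compute RHS = 13·y³ + 2, and check whether it is a (positive or negative) perfect cube.
Check small values of y:
  y = 0: RHS = 2 is not a perfect cube.
  y = 1: RHS = 15 is not a perfect cube.
  y = -1: RHS = -11 is not a perfect cube.
  y = 2: RHS = 106 is not a perfect cube.
  y = -2: RHS = -102 is not a perfect cube.
  y = 3: RHS = 353 is not a perfect cube.
  y = -3: RHS = -349 is not a perfect cube.
Continuing the search up to |y| = 35 finds no solutions either.
No (x, y) in the scanned range satisfies the equation.

No integer solutions with |y| ≤ 35.


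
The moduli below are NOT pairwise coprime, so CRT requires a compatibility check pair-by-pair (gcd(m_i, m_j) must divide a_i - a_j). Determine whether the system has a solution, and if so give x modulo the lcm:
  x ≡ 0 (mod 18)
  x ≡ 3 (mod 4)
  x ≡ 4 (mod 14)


Moduli 18, 4, 14 are not pairwise coprime, so CRT works modulo lcm(m_i) when all pairwise compatibility conditions hold.
Pairwise compatibility: gcd(m_i, m_j) must divide a_i - a_j for every pair.
Merge one congruence at a time:
  Start: x ≡ 0 (mod 18).
  Combine with x ≡ 3 (mod 4): gcd(18, 4) = 2, and 3 - 0 = 3 is NOT divisible by 2.
    ⇒ system is inconsistent (no integer solution).

No solution (the system is inconsistent).


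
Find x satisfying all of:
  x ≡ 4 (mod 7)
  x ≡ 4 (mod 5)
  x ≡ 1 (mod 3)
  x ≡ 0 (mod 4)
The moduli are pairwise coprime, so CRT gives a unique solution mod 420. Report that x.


Product of moduli M = 7 · 5 · 3 · 4 = 420.
Merge one congruence at a time:
  Start: x ≡ 4 (mod 7).
  Combine with x ≡ 4 (mod 5); new modulus lcm = 35.
    Write x = 4 + 7·t and substitute into x ≡ 4 (mod 5): 7·t ≡ 4 − 4 = 0 (mod 5).
    Reduce coefficients mod 5: 2·t ≡ 0 (mod 5).
    The inverse of 2 mod 5 is 3 (since 2·3 = 6 = 1·5 + 1), so t ≡ 3·0 = 0 ≡ 0 (mod 5).
    Then x = 4 + 7·0 = 4, valid modulo lcm(7, 5) = 35: x ≡ 4 (mod 35).
  Combine with x ≡ 1 (mod 3); new modulus lcm = 105.
    Write x = 4 + 35·t and substitute into x ≡ 1 (mod 3): 35·t ≡ 1 − 4 = -3 (mod 3).
    Reduce coefficients mod 3: 2·t ≡ 0 (mod 3).
    The inverse of 2 mod 3 is 2 (since 2·2 = 4 = 1·3 + 1), so t ≡ 2·0 = 0 ≡ 0 (mod 3).
    Then x = 4 + 35·0 = 4, valid modulo lcm(35, 3) = 105: x ≡ 4 (mod 105).
  Combine with x ≡ 0 (mod 4); new modulus lcm = 420.
    Write x = 4 + 105·t and substitute into x ≡ 0 (mod 4): 105·t ≡ 0 − 4 = -4 (mod 4).
    Reduce coefficients mod 4: 1·t ≡ 0 (mod 4).
    So t ≡ 0 (mod 4).
    Then x = 4 + 105·0 = 4, valid modulo lcm(105, 4) = 420: x ≡ 4 (mod 420).
Verify against each original: 4 mod 7 = 4, 4 mod 5 = 4, 4 mod 3 = 1, 4 mod 4 = 0.

x ≡ 4 (mod 420).


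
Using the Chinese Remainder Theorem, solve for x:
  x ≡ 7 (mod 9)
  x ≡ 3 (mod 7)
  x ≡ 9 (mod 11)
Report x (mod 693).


Moduli 9, 7, 11 are pairwise coprime; by CRT there is a unique solution modulo M = 9 · 7 · 11 = 693.
Solve pairwise, accumulating the modulus:
  Start with x ≡ 7 (mod 9).
  Combine with x ≡ 3 (mod 7): since gcd(9, 7) = 1, we get a unique residue mod 63.
    Write x = 7 + 9·t and substitute into x ≡ 3 (mod 7): 9·t ≡ 3 − 7 = -4 (mod 7).
    Reduce coefficients mod 7: 2·t ≡ 3 (mod 7).
    The inverse of 2 mod 7 is 4 (since 2·4 = 8 = 1·7 + 1), so t ≡ 4·3 = 12 ≡ 5 (mod 7).
    Then x = 7 + 9·5 = 52, valid modulo lcm(9, 7) = 63: x ≡ 52 (mod 63).
  Combine with x ≡ 9 (mod 11): since gcd(63, 11) = 1, we get a unique residue mod 693.
    Write x = 52 + 63·t and substitute into x ≡ 9 (mod 11): 63·t ≡ 9 − 52 = -43 (mod 11).
    Reduce coefficients mod 11: 8·t ≡ 1 (mod 11).
    The inverse of 8 mod 11 is 7 (since 8·7 = 56 = 5·11 + 1), so t ≡ 7·1 = 7 ≡ 7 (mod 11).
    Then x = 52 + 63·7 = 493, valid modulo lcm(63, 11) = 693: x ≡ 493 (mod 693).
Verify: 493 mod 9 = 7 ✓, 493 mod 7 = 3 ✓, 493 mod 11 = 9 ✓.

x ≡ 493 (mod 693).


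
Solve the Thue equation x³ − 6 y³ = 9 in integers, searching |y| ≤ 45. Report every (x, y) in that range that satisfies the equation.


The equation is x³ - 6y³ = 9. For fixed y, x³ = 6·y³ + 9, so a solution requires the RHS to be a perfect cube.
Strategy: iterate y from -45 to 45, compute RHS = 6·y³ + 9, and check whether it is a (positive or negative) perfect cube.
Check small values of y:
  y = 0: RHS = 9 is not a perfect cube.
  y = 1: RHS = 15 is not a perfect cube.
  y = -1: RHS = 3 is not a perfect cube.
  y = 2: RHS = 57 is not a perfect cube.
  y = -2: RHS = -39 is not a perfect cube.
  y = 3: RHS = 171 is not a perfect cube.
  y = -3: RHS = -153 is not a perfect cube.
Continuing the search up to |y| = 45 finds no solutions either.
No (x, y) in the scanned range satisfies the equation.

No integer solutions with |y| ≤ 45.


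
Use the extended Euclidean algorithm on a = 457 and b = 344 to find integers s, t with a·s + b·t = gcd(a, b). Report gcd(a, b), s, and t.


Euclidean algorithm on (457, 344) — divide until remainder is 0:
  457 = 1 · 344 + 113
  344 = 3 · 113 + 5
  113 = 22 · 5 + 3
  5 = 1 · 3 + 2
  3 = 1 · 2 + 1
  2 = 2 · 1 + 0
gcd(457, 344) = 1.
Track Bezout coefficients alongside the remainders: start with r₀ = 457 = a·1 + b·0 (s = 1, t = 0) and r₁ = 344 = a·0 + b·1 (s = 0, t = 1); each new remainder r_{k+1} = r_{k-1} − q_k·r_k inherits s_{k+1} = s_{k-1} − q_k·s_k, t_{k+1} = t_{k-1} − q_k·t_k, so r_k = a·s_k + b·t_k at every step:
  q = 1: r = 113, s = 1 − 1·0 = 1, t = 0 − 1·1 = -1  (check: 457·1 + 344·(-1) = 113)
  q = 3: r = 5, s = 0 − 3·1 = -3, t = 1 − 3·(-1) = 4  (check: 457·(-3) + 344·4 = 5)
  q = 22: r = 3, s = 1 − 22·(-3) = 67, t = -1 − 22·4 = -89  (check: 457·67 + 344·(-89) = 3)
  q = 1: r = 2, s = -3 − 1·67 = -70, t = 4 − 1·(-89) = 93  (check: 457·(-70) + 344·93 = 2)
  q = 1: r = 1, s = 67 − 1·(-70) = 137, t = -89 − 1·93 = -182  (check: 457·137 + 344·(-182) = 1)
The row with r = 1 (the gcd) gives the Bezout coefficients s = 137, t = -182.
Result: 457 · (137) + 344 · (-182) = 1.

gcd(457, 344) = 1; s = 137, t = -182 (check: 457·137 + 344·(-182) = 1).


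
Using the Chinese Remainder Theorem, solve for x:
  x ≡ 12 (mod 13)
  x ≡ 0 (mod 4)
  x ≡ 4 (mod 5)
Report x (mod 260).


Moduli 13, 4, 5 are pairwise coprime; by CRT there is a unique solution modulo M = 13 · 4 · 5 = 260.
Solve pairwise, accumulating the modulus:
  Start with x ≡ 12 (mod 13).
  Combine with x ≡ 0 (mod 4): since gcd(13, 4) = 1, we get a unique residue mod 52.
    Write x = 12 + 13·t and substitute into x ≡ 0 (mod 4): 13·t ≡ 0 − 12 = -12 (mod 4).
    Reduce coefficients mod 4: 1·t ≡ 0 (mod 4).
    So t ≡ 0 (mod 4).
    Then x = 12 + 13·0 = 12, valid modulo lcm(13, 4) = 52: x ≡ 12 (mod 52).
  Combine with x ≡ 4 (mod 5): since gcd(52, 5) = 1, we get a unique residue mod 260.
    Write x = 12 + 52·t and substitute into x ≡ 4 (mod 5): 52·t ≡ 4 − 12 = -8 (mod 5).
    Reduce coefficients mod 5: 2·t ≡ 2 (mod 5).
    The inverse of 2 mod 5 is 3 (since 2·3 = 6 = 1·5 + 1), so t ≡ 3·2 = 6 ≡ 1 (mod 5).
    Then x = 12 + 52·1 = 64, valid modulo lcm(52, 5) = 260: x ≡ 64 (mod 260).
Verify: 64 mod 13 = 12 ✓, 64 mod 4 = 0 ✓, 64 mod 5 = 4 ✓.

x ≡ 64 (mod 260).


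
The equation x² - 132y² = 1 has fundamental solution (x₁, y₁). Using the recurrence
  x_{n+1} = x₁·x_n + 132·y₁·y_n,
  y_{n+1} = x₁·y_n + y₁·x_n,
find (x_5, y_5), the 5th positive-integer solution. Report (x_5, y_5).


Step 1: Find the fundamental solution (x₁, y₁) of x² - 132y² = 1.
  Expand √132 as a continued fraction. a₀ = ⌊√132⌋ = 11; iterate m_{k+1} = d_k·a_k − m_k, d_{k+1} = (132 − m_{k+1}²)/d_k, a_{k+1} = ⌊(a₀ + m_{k+1})/d_{k+1}⌋ (starting m₀ = 0, d₀ = 1), with convergents p_k = a_k·p_{k-1} + p_{k-2}, q_k = a_k·q_{k-1} + q_{k-2} (p₋₁ = 1, q₋₁ = 0):
  k = 0: a₀ = 11; p₀/q₀ = 11/1; p₀² − 132·q₀² = 121 − 132 = -11.
  k = 1: m = 11, d = 11, a = ⌊(11 + 11)/11⌋ = 2; p/q = (2·11 + 1)/(2·1 + 0) = 23/2; p² − 132·q² = 529 − 528 = 1.
  The first convergent with p² − 132·q² = 1 gives the fundamental solution (x₁, y₁) = (23, 2).
Step 2: Apply the recurrence (x_{n+1}, y_{n+1}) = (x₁x_n + 132y₁y_n, x₁y_n + y₁x_n) repeatedly.
  From (x_1, y_1) = (23, 2): x_2 = 23·23 + 132·2·2 = 1057; y_2 = 23·2 + 2·23 = 92.
  From (x_2, y_2) = (1057, 92): x_3 = 23·1057 + 132·2·92 = 48599; y_3 = 23·92 + 2·1057 = 4230.
  From (x_3, y_3) = (48599, 4230): x_4 = 23·48599 + 132·2·4230 = 2234497; y_4 = 23·4230 + 2·48599 = 194488.
  From (x_4, y_4) = (2234497, 194488): x_5 = 23·2234497 + 132·2·194488 = 102738263; y_5 = 23·194488 + 2·2234497 = 8942218.
Step 3: Verify x_5² - 132·y_5² = 10555150684257169 - 10555150684257168 = 1 (should be 1). ✓

(x_1, y_1) = (23, 2); (x_5, y_5) = (102738263, 8942218).


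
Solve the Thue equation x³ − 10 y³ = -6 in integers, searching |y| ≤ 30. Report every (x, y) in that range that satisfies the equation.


The equation is x³ - 10y³ = -6. For fixed y, x³ = 10·y³ − 6, so a solution requires the RHS to be a perfect cube.
Strategy: iterate y from -30 to 30, compute RHS = 10·y³ − 6, and check whether it is a (positive or negative) perfect cube.
Check small values of y:
  y = 0: RHS = -6 is not a perfect cube.
  y = 1: RHS = 4 is not a perfect cube.
  y = -1: RHS = -16 is not a perfect cube.
  y = 2: RHS = 74 is not a perfect cube.
  y = -2: RHS = -86 is not a perfect cube.
  y = 3: RHS = 264 is not a perfect cube.
  y = -3: RHS = -276 is not a perfect cube.
Continuing the search up to |y| = 30 finds no solutions either.
No (x, y) in the scanned range satisfies the equation.

No integer solutions with |y| ≤ 30.


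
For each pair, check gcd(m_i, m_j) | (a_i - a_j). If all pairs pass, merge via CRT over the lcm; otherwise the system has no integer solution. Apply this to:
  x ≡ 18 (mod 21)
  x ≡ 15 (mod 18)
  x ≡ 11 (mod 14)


Moduli 21, 18, 14 are not pairwise coprime, so CRT works modulo lcm(m_i) when all pairwise compatibility conditions hold.
Pairwise compatibility: gcd(m_i, m_j) must divide a_i - a_j for every pair.
Merge one congruence at a time:
  Start: x ≡ 18 (mod 21).
  Combine with x ≡ 15 (mod 18): gcd(21, 18) = 3; 15 - 18 = -3, which IS divisible by 3, so compatible.
    Write x = 18 + 21·t and substitute into x ≡ 15 (mod 18): 21·t ≡ 15 − 18 = -3 (mod 18).
    Divide the congruence (and modulus) by g = 3: 7·t ≡ -1 (mod 6).
    Reduce coefficients mod 6: 1·t ≡ 5 (mod 6).
    So t ≡ 5 (mod 6).
    Then x = 18 + 21·5 = 123, valid modulo lcm(21, 18) = 126: x ≡ 123 (mod 126).
  Combine with x ≡ 11 (mod 14): gcd(126, 14) = 14; 11 - 123 = -112, which IS divisible by 14, so compatible.
    Write x = 123 + 126·t and substitute into x ≡ 11 (mod 14): 126·t ≡ 11 − 123 = -112 (mod 14).
    Divide the congruence (and modulus) by g = 14: 9·t ≡ -8 (mod 1).
    Modulo 1 every t works; take t = 0.
    Then x = 123 + 126·0 = 123, valid modulo lcm(126, 14) = 126: x ≡ 123 (mod 126).
Verify: 123 mod 21 = 18, 123 mod 18 = 15, 123 mod 14 = 11.

x ≡ 123 (mod 126).


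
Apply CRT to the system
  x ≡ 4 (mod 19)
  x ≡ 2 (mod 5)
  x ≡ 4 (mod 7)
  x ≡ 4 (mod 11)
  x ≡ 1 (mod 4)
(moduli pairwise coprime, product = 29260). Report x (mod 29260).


Product of moduli M = 19 · 5 · 7 · 11 · 4 = 29260.
Merge one congruence at a time:
  Start: x ≡ 4 (mod 19).
  Combine with x ≡ 2 (mod 5); new modulus lcm = 95.
    Write x = 4 + 19·t and substitute into x ≡ 2 (mod 5): 19·t ≡ 2 − 4 = -2 (mod 5).
    Reduce coefficients mod 5: 4·t ≡ 3 (mod 5).
    The inverse of 4 mod 5 is 4 (since 4·4 = 16 = 3·5 + 1), so t ≡ 4·3 = 12 ≡ 2 (mod 5).
    Then x = 4 + 19·2 = 42, valid modulo lcm(19, 5) = 95: x ≡ 42 (mod 95).
  Combine with x ≡ 4 (mod 7); new modulus lcm = 665.
    Write x = 42 + 95·t and substitute into x ≡ 4 (mod 7): 95·t ≡ 4 − 42 = -38 (mod 7).
    Reduce coefficients mod 7: 4·t ≡ 4 (mod 7).
    The inverse of 4 mod 7 is 2 (since 4·2 = 8 = 1·7 + 1), so t ≡ 2·4 = 8 ≡ 1 (mod 7).
    Then x = 42 + 95·1 = 137, valid modulo lcm(95, 7) = 665: x ≡ 137 (mod 665).
  Combine with x ≡ 4 (mod 11); new modulus lcm = 7315.
    Write x = 137 + 665·t and substitute into x ≡ 4 (mod 11): 665·t ≡ 4 − 137 = -133 (mod 11).
    Reduce coefficients mod 11: 5·t ≡ 10 (mod 11).
    The inverse of 5 mod 11 is 9 (since 5·9 = 45 = 4·11 + 1), so t ≡ 9·10 = 90 ≡ 2 (mod 11).
    Then x = 137 + 665·2 = 1467, valid modulo lcm(665, 11) = 7315: x ≡ 1467 (mod 7315).
  Combine with x ≡ 1 (mod 4); new modulus lcm = 29260.
    Write x = 1467 + 7315·t and substitute into x ≡ 1 (mod 4): 7315·t ≡ 1 − 1467 = -1466 (mod 4).
    Reduce coefficients mod 4: 3·t ≡ 2 (mod 4).
    The inverse of 3 mod 4 is 3 (since 3·3 = 9 = 2·4 + 1), so t ≡ 3·2 = 6 ≡ 2 (mod 4).
    Then x = 1467 + 7315·2 = 16097, valid modulo lcm(7315, 4) = 29260: x ≡ 16097 (mod 29260).
Verify against each original: 16097 mod 19 = 4, 16097 mod 5 = 2, 16097 mod 7 = 4, 16097 mod 11 = 4, 16097 mod 4 = 1.

x ≡ 16097 (mod 29260).


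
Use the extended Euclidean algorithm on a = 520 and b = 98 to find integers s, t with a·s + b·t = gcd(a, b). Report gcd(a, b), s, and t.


Euclidean algorithm on (520, 98) — divide until remainder is 0:
  520 = 5 · 98 + 30
  98 = 3 · 30 + 8
  30 = 3 · 8 + 6
  8 = 1 · 6 + 2
  6 = 3 · 2 + 0
gcd(520, 98) = 2.
Track Bezout coefficients alongside the remainders: start with r₀ = 520 = a·1 + b·0 (s = 1, t = 0) and r₁ = 98 = a·0 + b·1 (s = 0, t = 1); each new remainder r_{k+1} = r_{k-1} − q_k·r_k inherits s_{k+1} = s_{k-1} − q_k·s_k, t_{k+1} = t_{k-1} − q_k·t_k, so r_k = a·s_k + b·t_k at every step:
  q = 5: r = 30, s = 1 − 5·0 = 1, t = 0 − 5·1 = -5  (check: 520·1 + 98·(-5) = 30)
  q = 3: r = 8, s = 0 − 3·1 = -3, t = 1 − 3·(-5) = 16  (check: 520·(-3) + 98·16 = 8)
  q = 3: r = 6, s = 1 − 3·(-3) = 10, t = -5 − 3·16 = -53  (check: 520·10 + 98·(-53) = 6)
  q = 1: r = 2, s = -3 − 1·10 = -13, t = 16 − 1·(-53) = 69  (check: 520·(-13) + 98·69 = 2)
The row with r = 2 (the gcd) gives the Bezout coefficients s = -13, t = 69.
Result: 520 · (-13) + 98 · (69) = 2.

gcd(520, 98) = 2; s = -13, t = 69 (check: 520·(-13) + 98·69 = 2).


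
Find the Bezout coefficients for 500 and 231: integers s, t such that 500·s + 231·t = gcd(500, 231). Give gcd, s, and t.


Euclidean algorithm on (500, 231) — divide until remainder is 0:
  500 = 2 · 231 + 38
  231 = 6 · 38 + 3
  38 = 12 · 3 + 2
  3 = 1 · 2 + 1
  2 = 2 · 1 + 0
gcd(500, 231) = 1.
Track Bezout coefficients alongside the remainders: start with r₀ = 500 = a·1 + b·0 (s = 1, t = 0) and r₁ = 231 = a·0 + b·1 (s = 0, t = 1); each new remainder r_{k+1} = r_{k-1} − q_k·r_k inherits s_{k+1} = s_{k-1} − q_k·s_k, t_{k+1} = t_{k-1} − q_k·t_k, so r_k = a·s_k + b·t_k at every step:
  q = 2: r = 38, s = 1 − 2·0 = 1, t = 0 − 2·1 = -2  (check: 500·1 + 231·(-2) = 38)
  q = 6: r = 3, s = 0 − 6·1 = -6, t = 1 − 6·(-2) = 13  (check: 500·(-6) + 231·13 = 3)
  q = 12: r = 2, s = 1 − 12·(-6) = 73, t = -2 − 12·13 = -158  (check: 500·73 + 231·(-158) = 2)
  q = 1: r = 1, s = -6 − 1·73 = -79, t = 13 − 1·(-158) = 171  (check: 500·(-79) + 231·171 = 1)
The row with r = 1 (the gcd) gives the Bezout coefficients s = -79, t = 171.
Result: 500 · (-79) + 231 · (171) = 1.

gcd(500, 231) = 1; s = -79, t = 171 (check: 500·(-79) + 231·171 = 1).


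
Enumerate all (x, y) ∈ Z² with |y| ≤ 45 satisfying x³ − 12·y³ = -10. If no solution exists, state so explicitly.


The equation is x³ - 12y³ = -10. For fixed y, x³ = 12·y³ − 10, so a solution requires the RHS to be a perfect cube.
Strategy: iterate y from -45 to 45, compute RHS = 12·y³ − 10, and check whether it is a (positive or negative) perfect cube.
Check small values of y:
  y = 0: RHS = -10 is not a perfect cube.
  y = 1: RHS = 2 is not a perfect cube.
  y = -1: RHS = -22 is not a perfect cube.
  y = 2: RHS = 86 is not a perfect cube.
  y = -2: RHS = -106 is not a perfect cube.
  y = 3: RHS = 314 is not a perfect cube.
  y = -3: RHS = -334 is not a perfect cube.
Continuing the search up to |y| = 45 finds no solutions either.
No (x, y) in the scanned range satisfies the equation.

No integer solutions with |y| ≤ 45.


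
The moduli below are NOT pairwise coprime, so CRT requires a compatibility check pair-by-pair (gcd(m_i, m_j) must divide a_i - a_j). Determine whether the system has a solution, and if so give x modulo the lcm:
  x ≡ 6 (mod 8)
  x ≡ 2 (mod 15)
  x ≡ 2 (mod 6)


Moduli 8, 15, 6 are not pairwise coprime, so CRT works modulo lcm(m_i) when all pairwise compatibility conditions hold.
Pairwise compatibility: gcd(m_i, m_j) must divide a_i - a_j for every pair.
Merge one congruence at a time:
  Start: x ≡ 6 (mod 8).
  Combine with x ≡ 2 (mod 15): gcd(8, 15) = 1; 2 - 6 = -4, which IS divisible by 1, so compatible.
    Write x = 6 + 8·t and substitute into x ≡ 2 (mod 15): 8·t ≡ 2 − 6 = -4 (mod 15).
    Reduce coefficients mod 15: 8·t ≡ 11 (mod 15).
    The inverse of 8 mod 15 is 2 (since 8·2 = 16 = 1·15 + 1), so t ≡ 2·11 = 22 ≡ 7 (mod 15).
    Then x = 6 + 8·7 = 62, valid modulo lcm(8, 15) = 120: x ≡ 62 (mod 120).
  Combine with x ≡ 2 (mod 6): gcd(120, 6) = 6; 2 - 62 = -60, which IS divisible by 6, so compatible.
    Write x = 62 + 120·t and substitute into x ≡ 2 (mod 6): 120·t ≡ 2 − 62 = -60 (mod 6).
    Divide the congruence (and modulus) by g = 6: 20·t ≡ -10 (mod 1).
    Modulo 1 every t works; take t = 0.
    Then x = 62 + 120·0 = 62, valid modulo lcm(120, 6) = 120: x ≡ 62 (mod 120).
Verify: 62 mod 8 = 6, 62 mod 15 = 2, 62 mod 6 = 2.

x ≡ 62 (mod 120).


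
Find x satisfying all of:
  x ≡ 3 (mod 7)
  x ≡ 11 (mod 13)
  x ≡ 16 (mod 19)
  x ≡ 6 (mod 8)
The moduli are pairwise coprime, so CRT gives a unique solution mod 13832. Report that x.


Product of moduli M = 7 · 13 · 19 · 8 = 13832.
Merge one congruence at a time:
  Start: x ≡ 3 (mod 7).
  Combine with x ≡ 11 (mod 13); new modulus lcm = 91.
    Write x = 3 + 7·t and substitute into x ≡ 11 (mod 13): 7·t ≡ 11 − 3 = 8 (mod 13).
    The inverse of 7 mod 13 is 2 (since 7·2 = 14 = 1·13 + 1), so t ≡ 2·8 = 16 ≡ 3 (mod 13).
    Then x = 3 + 7·3 = 24, valid modulo lcm(7, 13) = 91: x ≡ 24 (mod 91).
  Combine with x ≡ 16 (mod 19); new modulus lcm = 1729.
    Write x = 24 + 91·t and substitute into x ≡ 16 (mod 19): 91·t ≡ 16 − 24 = -8 (mod 19).
    Reduce coefficients mod 19: 15·t ≡ 11 (mod 19).
    The inverse of 15 mod 19 is 14 (since 15·14 = 210 = 11·19 + 1), so t ≡ 14·11 = 154 ≡ 2 (mod 19).
    Then x = 24 + 91·2 = 206, valid modulo lcm(91, 19) = 1729: x ≡ 206 (mod 1729).
  Combine with x ≡ 6 (mod 8); new modulus lcm = 13832.
    Write x = 206 + 1729·t and substitute into x ≡ 6 (mod 8): 1729·t ≡ 6 − 206 = -200 (mod 8).
    Reduce coefficients mod 8: 1·t ≡ 0 (mod 8).
    So t ≡ 0 (mod 8).
    Then x = 206 + 1729·0 = 206, valid modulo lcm(1729, 8) = 13832: x ≡ 206 (mod 13832).
Verify against each original: 206 mod 7 = 3, 206 mod 13 = 11, 206 mod 19 = 16, 206 mod 8 = 6.

x ≡ 206 (mod 13832).


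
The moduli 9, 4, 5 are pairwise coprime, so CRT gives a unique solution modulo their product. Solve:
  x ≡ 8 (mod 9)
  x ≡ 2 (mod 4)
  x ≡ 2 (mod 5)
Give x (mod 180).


Moduli 9, 4, 5 are pairwise coprime; by CRT there is a unique solution modulo M = 9 · 4 · 5 = 180.
Solve pairwise, accumulating the modulus:
  Start with x ≡ 8 (mod 9).
  Combine with x ≡ 2 (mod 4): since gcd(9, 4) = 1, we get a unique residue mod 36.
    Write x = 8 + 9·t and substitute into x ≡ 2 (mod 4): 9·t ≡ 2 − 8 = -6 (mod 4).
    Reduce coefficients mod 4: 1·t ≡ 2 (mod 4).
    So t ≡ 2 (mod 4).
    Then x = 8 + 9·2 = 26, valid modulo lcm(9, 4) = 36: x ≡ 26 (mod 36).
  Combine with x ≡ 2 (mod 5): since gcd(36, 5) = 1, we get a unique residue mod 180.
    Write x = 26 + 36·t and substitute into x ≡ 2 (mod 5): 36·t ≡ 2 − 26 = -24 (mod 5).
    Reduce coefficients mod 5: 1·t ≡ 1 (mod 5).
    So t ≡ 1 (mod 5).
    Then x = 26 + 36·1 = 62, valid modulo lcm(36, 5) = 180: x ≡ 62 (mod 180).
Verify: 62 mod 9 = 8 ✓, 62 mod 4 = 2 ✓, 62 mod 5 = 2 ✓.

x ≡ 62 (mod 180).


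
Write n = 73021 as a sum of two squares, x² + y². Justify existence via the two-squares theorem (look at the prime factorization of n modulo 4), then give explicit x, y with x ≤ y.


Step 1: Factor n = 73021 = 13 · 41 · 137.
Step 2: Check the mod-4 condition on each prime factor: 13 ≡ 1 (mod 4), exponent 1; 41 ≡ 1 (mod 4), exponent 1; 137 ≡ 1 (mod 4), exponent 1.
All primes ≡ 3 (mod 4) appear to even exponent (or don't appear), so by the two-squares theorem n IS expressible as a sum of two squares.
Step 3: Build a representation. Here n = 13 · 41 · 137 is a product of primes ≡ 1 (mod 4). Each prime p ≡ 1 (mod 4) is itself a sum of two squares; find a² by testing p − a² for a perfect square:
  13: 13 − 1² = 12, 13 − 2² = 9 = 3² ⇒ 13 = 2² + 3².
  41: 41 − 1² = 40, 41 − 2² = 37, 41 − 3² = 32, 41 − 4² = 25 = 5² ⇒ 41 = 4² + 5².
  137: 137 − 1² = 136, 137 − 2² = 133, 137 − 3² = 128, 137 − 4² = 121 = 11² ⇒ 137 = 4² + 11².
  Combine using the Brahmagupta–Fibonacci identity (a² + b²)(c² + d²) = (ac − bd)² + (ad + bc)² = (ac + bd)² + (ad − bc)²:
  13 · 41 = 533: from (2² + 3²)(4² + 5²), take (2·4 − 3·5, 2·5 + 3·4) = (8 − 15, 10 + 12) = (-7, 22); dropping signs (only squares matter) gives (7, 22); check 7² + 22² = 49 + 484 = 533 ✓.
  533 · 137 = 73021: from (7² + 22²)(4² + 11²), take (7·4 − 22·11, 7·11 + 22·4) = (28 − 242, 77 + 88) = (-214, 165); dropping signs (only squares matter) gives (214, 165); check 214² + 165² = 45796 + 27225 = 73021 ✓.
Step 4: Order so x ≤ y and verify: 165² + 214² = 27225 + 45796 = 73021 = n. ✓

n = 73021 = 165² + 214² (one valid representation with x ≤ y).


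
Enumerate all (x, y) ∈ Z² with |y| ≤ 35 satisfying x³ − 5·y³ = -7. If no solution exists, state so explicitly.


The equation is x³ - 5y³ = -7. For fixed y, x³ = 5·y³ − 7, so a solution requires the RHS to be a perfect cube.
Strategy: iterate y from -35 to 35, compute RHS = 5·y³ − 7, and check whether it is a (positive or negative) perfect cube.
Check small values of y:
  y = 0: RHS = -7 is not a perfect cube.
  y = 1: RHS = -2 is not a perfect cube.
  y = -1: RHS = -12 is not a perfect cube.
  y = 2: RHS = 33 is not a perfect cube.
  y = -2: RHS = -47 is not a perfect cube.
  y = 3: RHS = 128 is not a perfect cube.
  y = -3: RHS = -142 is not a perfect cube.
Continuing the search up to |y| = 35 finds no solutions either.
No (x, y) in the scanned range satisfies the equation.

No integer solutions with |y| ≤ 35.


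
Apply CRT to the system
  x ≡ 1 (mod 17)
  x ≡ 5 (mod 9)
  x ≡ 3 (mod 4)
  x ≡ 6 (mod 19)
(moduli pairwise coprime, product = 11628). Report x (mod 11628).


Product of moduli M = 17 · 9 · 4 · 19 = 11628.
Merge one congruence at a time:
  Start: x ≡ 1 (mod 17).
  Combine with x ≡ 5 (mod 9); new modulus lcm = 153.
    Write x = 1 + 17·t and substitute into x ≡ 5 (mod 9): 17·t ≡ 5 − 1 = 4 (mod 9).
    Reduce coefficients mod 9: 8·t ≡ 4 (mod 9).
    The inverse of 8 mod 9 is 8 (since 8·8 = 64 = 7·9 + 1), so t ≡ 8·4 = 32 ≡ 5 (mod 9).
    Then x = 1 + 17·5 = 86, valid modulo lcm(17, 9) = 153: x ≡ 86 (mod 153).
  Combine with x ≡ 3 (mod 4); new modulus lcm = 612.
    Write x = 86 + 153·t and substitute into x ≡ 3 (mod 4): 153·t ≡ 3 − 86 = -83 (mod 4).
    Reduce coefficients mod 4: 1·t ≡ 1 (mod 4).
    So t ≡ 1 (mod 4).
    Then x = 86 + 153·1 = 239, valid modulo lcm(153, 4) = 612: x ≡ 239 (mod 612).
  Combine with x ≡ 6 (mod 19); new modulus lcm = 11628.
    Write x = 239 + 612·t and substitute into x ≡ 6 (mod 19): 612·t ≡ 6 − 239 = -233 (mod 19).
    Reduce coefficients mod 19: 4·t ≡ 14 (mod 19).
    The inverse of 4 mod 19 is 5 (since 4·5 = 20 = 1·19 + 1), so t ≡ 5·14 = 70 ≡ 13 (mod 19).
    Then x = 239 + 612·13 = 8195, valid modulo lcm(612, 19) = 11628: x ≡ 8195 (mod 11628).
Verify against each original: 8195 mod 17 = 1, 8195 mod 9 = 5, 8195 mod 4 = 3, 8195 mod 19 = 6.

x ≡ 8195 (mod 11628).


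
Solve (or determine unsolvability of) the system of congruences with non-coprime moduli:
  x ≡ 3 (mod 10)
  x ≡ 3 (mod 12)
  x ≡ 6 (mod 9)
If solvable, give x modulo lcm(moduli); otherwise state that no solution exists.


Moduli 10, 12, 9 are not pairwise coprime, so CRT works modulo lcm(m_i) when all pairwise compatibility conditions hold.
Pairwise compatibility: gcd(m_i, m_j) must divide a_i - a_j for every pair.
Merge one congruence at a time:
  Start: x ≡ 3 (mod 10).
  Combine with x ≡ 3 (mod 12): gcd(10, 12) = 2; 3 - 3 = 0, which IS divisible by 2, so compatible.
    Write x = 3 + 10·t and substitute into x ≡ 3 (mod 12): 10·t ≡ 3 − 3 = 0 (mod 12).
    Divide the congruence (and modulus) by g = 2: 5·t ≡ 0 (mod 6).
    The inverse of 5 mod 6 is 5 (since 5·5 = 25 = 4·6 + 1), so t ≡ 5·0 = 0 ≡ 0 (mod 6).
    Then x = 3 + 10·0 = 3, valid modulo lcm(10, 12) = 60: x ≡ 3 (mod 60).
  Combine with x ≡ 6 (mod 9): gcd(60, 9) = 3; 6 - 3 = 3, which IS divisible by 3, so compatible.
    Write x = 3 + 60·t and substitute into x ≡ 6 (mod 9): 60·t ≡ 6 − 3 = 3 (mod 9).
    Divide the congruence (and modulus) by g = 3: 20·t ≡ 1 (mod 3).
    Reduce coefficients mod 3: 2·t ≡ 1 (mod 3).
    The inverse of 2 mod 3 is 2 (since 2·2 = 4 = 1·3 + 1), so t ≡ 2·1 = 2 ≡ 2 (mod 3).
    Then x = 3 + 60·2 = 123, valid modulo lcm(60, 9) = 180: x ≡ 123 (mod 180).
Verify: 123 mod 10 = 3, 123 mod 12 = 3, 123 mod 9 = 6.

x ≡ 123 (mod 180).


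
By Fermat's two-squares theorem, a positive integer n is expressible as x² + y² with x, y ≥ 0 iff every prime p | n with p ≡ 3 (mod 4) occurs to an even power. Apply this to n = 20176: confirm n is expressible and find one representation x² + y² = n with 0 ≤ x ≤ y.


Step 1: Factor n = 20176 = 2^4 · 13 · 97.
Step 2: Check the mod-4 condition on each prime factor: 2 = 2 (special); 13 ≡ 1 (mod 4), exponent 1; 97 ≡ 1 (mod 4), exponent 1.
All primes ≡ 3 (mod 4) appear to even exponent (or don't appear), so by the two-squares theorem n IS expressible as a sum of two squares.
Step 3: Build a representation. Group n = k² · m with k = 4 and m = 13 · 97 = 1261 (a product of primes ≡ 1 (mod 4)); a representation of m scales to one of n via (k·x)² + (k·y)² = k²(x² + y²). Each prime p ≡ 1 (mod 4) is itself a sum of two squares; find a² by testing p − a² for a perfect square:
  13: 13 − 1² = 12, 13 − 2² = 9 = 3² ⇒ 13 = 2² + 3².
  97: 97 − 1² = 96, 97 − 2² = 93, 97 − 3² = 88, 97 − 4² = 81 = 9² ⇒ 97 = 4² + 9².
  Combine using the Brahmagupta–Fibonacci identity (a² + b²)(c² + d²) = (ac − bd)² + (ad + bc)² = (ac + bd)² + (ad − bc)²:
  13 · 97 = 1261: from (2² + 3²)(4² + 9²), take (2·4 − 3·9, 2·9 + 3·4) = (8 − 27, 18 + 12) = (-19, 30); dropping signs (only squares matter) gives (19, 30); check 19² + 30² = 361 + 900 = 1261 ✓.
  Scale by k = 4: (4·19, 4·30) = (76, 120).
Step 4: Order so x ≤ y and verify: 76² + 120² = 5776 + 14400 = 20176 = n. ✓

n = 20176 = 76² + 120² (one valid representation with x ≤ y).


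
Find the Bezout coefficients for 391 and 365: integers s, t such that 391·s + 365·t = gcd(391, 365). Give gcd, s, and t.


Euclidean algorithm on (391, 365) — divide until remainder is 0:
  391 = 1 · 365 + 26
  365 = 14 · 26 + 1
  26 = 26 · 1 + 0
gcd(391, 365) = 1.
Track Bezout coefficients alongside the remainders: start with r₀ = 391 = a·1 + b·0 (s = 1, t = 0) and r₁ = 365 = a·0 + b·1 (s = 0, t = 1); each new remainder r_{k+1} = r_{k-1} − q_k·r_k inherits s_{k+1} = s_{k-1} − q_k·s_k, t_{k+1} = t_{k-1} − q_k·t_k, so r_k = a·s_k + b·t_k at every step:
  q = 1: r = 26, s = 1 − 1·0 = 1, t = 0 − 1·1 = -1  (check: 391·1 + 365·(-1) = 26)
  q = 14: r = 1, s = 0 − 14·1 = -14, t = 1 − 14·(-1) = 15  (check: 391·(-14) + 365·15 = 1)
The row with r = 1 (the gcd) gives the Bezout coefficients s = -14, t = 15.
Result: 391 · (-14) + 365 · (15) = 1.

gcd(391, 365) = 1; s = -14, t = 15 (check: 391·(-14) + 365·15 = 1).
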